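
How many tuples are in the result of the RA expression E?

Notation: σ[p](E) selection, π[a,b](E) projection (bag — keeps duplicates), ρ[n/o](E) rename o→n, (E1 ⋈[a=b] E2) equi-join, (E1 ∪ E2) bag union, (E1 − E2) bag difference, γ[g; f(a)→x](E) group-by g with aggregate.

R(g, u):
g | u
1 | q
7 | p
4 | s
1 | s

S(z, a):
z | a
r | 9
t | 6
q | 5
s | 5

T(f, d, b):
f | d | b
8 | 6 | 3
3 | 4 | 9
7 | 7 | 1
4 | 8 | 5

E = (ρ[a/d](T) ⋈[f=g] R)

Per-node cardinality:
  T → 4
  ρ[a/d](T) → 4
  R → 4
  (ρ[a/d](T) ⋈[f=g] R) → 2

|E| = 2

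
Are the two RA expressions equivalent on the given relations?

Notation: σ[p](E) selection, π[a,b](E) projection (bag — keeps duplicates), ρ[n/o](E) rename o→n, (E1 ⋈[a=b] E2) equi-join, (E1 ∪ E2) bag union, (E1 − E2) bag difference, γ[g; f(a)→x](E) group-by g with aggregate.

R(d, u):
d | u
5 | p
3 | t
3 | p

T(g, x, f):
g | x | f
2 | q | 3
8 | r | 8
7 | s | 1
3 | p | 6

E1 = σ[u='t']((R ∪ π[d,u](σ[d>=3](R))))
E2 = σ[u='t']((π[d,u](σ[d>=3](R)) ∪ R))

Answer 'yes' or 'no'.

E1 per-node cardinality:
  R → 3
  R → 3
  σ[d>=3](R) → 3
  π[d,u](σ[d>=3](R)) → 3
  (R ∪ π[d,u](σ[d>=3](R))) → 6
  σ[u='t']((R ∪ π[d,u](σ[d>=3](R)))) → 2
E2 per-node cardinality:
  R → 3
  σ[d>=3](R) → 3
  π[d,u](σ[d>=3](R)) → 3
  R → 3
  (π[d,u](σ[d>=3](R)) ∪ R) → 6
  σ[u='t']((π[d,u](σ[d>=3](R)) ∪ R)) → 2

E1 and E2 produce the same multiset:
d | u
3 | t
3 | t

yes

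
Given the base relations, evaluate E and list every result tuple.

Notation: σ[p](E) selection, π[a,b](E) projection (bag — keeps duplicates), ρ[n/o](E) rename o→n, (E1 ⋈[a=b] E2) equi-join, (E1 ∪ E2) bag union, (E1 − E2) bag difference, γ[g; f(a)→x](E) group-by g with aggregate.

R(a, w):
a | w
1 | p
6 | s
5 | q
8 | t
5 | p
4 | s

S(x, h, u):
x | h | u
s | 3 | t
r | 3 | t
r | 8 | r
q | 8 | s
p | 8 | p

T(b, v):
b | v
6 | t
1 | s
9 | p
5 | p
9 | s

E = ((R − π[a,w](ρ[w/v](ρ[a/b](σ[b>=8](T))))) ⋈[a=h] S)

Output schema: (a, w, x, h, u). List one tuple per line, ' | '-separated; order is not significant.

Stepwise |·|:
  R → 6
  T → 5
  σ[b>=8](T) → 2
  ρ[a/b](σ[b>=8](T)) → 2
  ρ[w/v](ρ[a/b](σ[b>=8](T))) → 2
  π[a,w](ρ[w/v](ρ[a/b](σ[b>=8](T)))) → 2
  (R − π[a,w](ρ[w/v](ρ[a/b](σ[b>=8](T))))) → 6
  S → 5
  ((R − π[a,w](ρ[w/v](ρ[a/b](σ[b>=8](T))))) ⋈[a=h] S) → 3

== RESULT ==
a | w | x | h | u
8 | t | p | 8 | p
8 | t | q | 8 | s
8 | t | r | 8 | r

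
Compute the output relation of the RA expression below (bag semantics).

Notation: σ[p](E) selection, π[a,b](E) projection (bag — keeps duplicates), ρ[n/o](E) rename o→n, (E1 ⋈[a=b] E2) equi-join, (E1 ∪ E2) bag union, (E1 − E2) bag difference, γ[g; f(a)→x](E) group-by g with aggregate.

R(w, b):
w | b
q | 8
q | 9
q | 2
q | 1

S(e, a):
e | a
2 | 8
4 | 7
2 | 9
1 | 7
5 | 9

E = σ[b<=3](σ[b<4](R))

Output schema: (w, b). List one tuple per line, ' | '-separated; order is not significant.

Subexpression sizes:
  R → 4
  σ[b<4](R) → 2
  σ[b<=3](σ[b<4](R)) → 2

== RESULT ==
w | b
q | 1
q | 2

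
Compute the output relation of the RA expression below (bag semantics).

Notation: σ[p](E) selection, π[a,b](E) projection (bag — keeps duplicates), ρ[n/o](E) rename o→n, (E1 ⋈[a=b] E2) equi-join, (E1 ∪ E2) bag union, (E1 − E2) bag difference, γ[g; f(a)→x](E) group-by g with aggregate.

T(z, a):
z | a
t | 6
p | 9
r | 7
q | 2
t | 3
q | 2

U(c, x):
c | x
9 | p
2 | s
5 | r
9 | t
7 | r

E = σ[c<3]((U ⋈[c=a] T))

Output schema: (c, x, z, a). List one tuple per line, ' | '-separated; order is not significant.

Subexpression sizes:
  U → 5
  T → 6
  (U ⋈[c=a] T) → 5
  σ[c<3]((U ⋈[c=a] T)) → 2

== RESULT ==
c | x | z | a
2 | s | q | 2
2 | s | q | 2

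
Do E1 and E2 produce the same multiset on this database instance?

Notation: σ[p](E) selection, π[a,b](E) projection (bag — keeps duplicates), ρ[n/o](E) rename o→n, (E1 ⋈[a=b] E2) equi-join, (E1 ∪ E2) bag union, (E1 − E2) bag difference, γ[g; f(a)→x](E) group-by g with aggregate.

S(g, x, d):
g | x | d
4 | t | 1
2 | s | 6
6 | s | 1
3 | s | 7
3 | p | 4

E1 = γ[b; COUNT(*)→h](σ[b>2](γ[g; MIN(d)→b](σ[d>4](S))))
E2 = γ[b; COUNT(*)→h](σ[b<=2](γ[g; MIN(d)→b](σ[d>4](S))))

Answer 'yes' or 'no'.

E1 stepwise |·|:
  S → 5
  σ[d>4](S) → 2
  γ[g; MIN(d)→b](σ[d>4](S)) → 2
  σ[b>2](γ[g; MIN(d)→b](σ[d>4](S))) → 2
  γ[b; COUNT(*)→h](σ[b>2](γ[g; MIN(d)→b](σ[d>4](S)))) → 2
E2 stepwise |·|:
  S → 5
  σ[d>4](S) → 2
  γ[g; MIN(d)→b](σ[d>4](S)) → 2
  σ[b<=2](γ[g; MIN(d)→b](σ[d>4](S))) → 0
  γ[b; COUNT(*)→h](σ[b<=2](γ[g; MIN(d)→b](σ[d>4](S)))) → 0

E1 result:
b | h
6 | 1
7 | 1
E2 result:
b | h
(0 rows)
Witness: (6, 1) appears 1× in E1 but 0× in E2.

no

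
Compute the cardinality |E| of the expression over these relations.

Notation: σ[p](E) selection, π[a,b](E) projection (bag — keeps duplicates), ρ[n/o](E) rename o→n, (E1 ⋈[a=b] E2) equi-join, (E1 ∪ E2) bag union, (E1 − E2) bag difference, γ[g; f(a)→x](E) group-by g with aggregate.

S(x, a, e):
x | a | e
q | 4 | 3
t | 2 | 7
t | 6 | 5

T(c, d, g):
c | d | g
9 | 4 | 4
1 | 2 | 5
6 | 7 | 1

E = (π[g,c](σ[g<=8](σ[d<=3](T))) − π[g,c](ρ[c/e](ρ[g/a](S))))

Row counts bottom-up:
  T → 3
  σ[d<=3](T) → 1
  σ[g<=8](σ[d<=3](T)) → 1
  π[g,c](σ[g<=8](σ[d<=3](T))) → 1
  S → 3
  ρ[g/a](S) → 3
  ρ[c/e](ρ[g/a](S)) → 3
  π[g,c](ρ[c/e](ρ[g/a](S))) → 3
  (π[g,c](σ[g<=8](σ[d<=3](T))) − π[g,c](ρ[c/e](ρ[g/a](S)))) → 1

|E| = 1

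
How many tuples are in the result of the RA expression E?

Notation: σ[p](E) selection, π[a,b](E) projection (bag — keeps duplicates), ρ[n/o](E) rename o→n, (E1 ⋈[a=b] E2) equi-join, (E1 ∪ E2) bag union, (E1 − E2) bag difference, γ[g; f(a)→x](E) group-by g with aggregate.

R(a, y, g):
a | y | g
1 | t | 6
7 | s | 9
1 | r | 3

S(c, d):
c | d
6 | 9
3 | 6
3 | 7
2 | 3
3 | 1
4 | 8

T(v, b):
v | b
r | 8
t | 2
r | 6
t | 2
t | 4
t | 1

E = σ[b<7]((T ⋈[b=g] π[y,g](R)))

Stepwise |·|:
  T → 6
  R → 3
  π[y,g](R) → 3
  (T ⋈[b=g] π[y,g](R)) → 1
  σ[b<7]((T ⋈[b=g] π[y,g](R))) → 1

|E| = 1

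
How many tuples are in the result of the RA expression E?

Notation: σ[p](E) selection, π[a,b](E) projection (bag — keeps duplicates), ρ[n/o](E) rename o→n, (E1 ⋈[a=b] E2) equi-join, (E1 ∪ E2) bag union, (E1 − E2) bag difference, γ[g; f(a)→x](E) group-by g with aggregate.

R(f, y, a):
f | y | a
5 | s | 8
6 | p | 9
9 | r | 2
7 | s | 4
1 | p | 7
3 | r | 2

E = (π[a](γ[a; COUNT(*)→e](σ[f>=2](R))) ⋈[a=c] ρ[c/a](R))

Stepwise |·|:
  R → 6
  σ[f>=2](R) → 5
  γ[a; COUNT(*)→e](σ[f>=2](R)) → 4
  π[a](γ[a; COUNT(*)→e](σ[f>=2](R))) → 4
  R → 6
  ρ[c/a](R) → 6
  (π[a](γ[a; COUNT(*)→e](σ[f>=2](R))) ⋈[a=c] ρ[c/a](R)) → 5

|E| = 5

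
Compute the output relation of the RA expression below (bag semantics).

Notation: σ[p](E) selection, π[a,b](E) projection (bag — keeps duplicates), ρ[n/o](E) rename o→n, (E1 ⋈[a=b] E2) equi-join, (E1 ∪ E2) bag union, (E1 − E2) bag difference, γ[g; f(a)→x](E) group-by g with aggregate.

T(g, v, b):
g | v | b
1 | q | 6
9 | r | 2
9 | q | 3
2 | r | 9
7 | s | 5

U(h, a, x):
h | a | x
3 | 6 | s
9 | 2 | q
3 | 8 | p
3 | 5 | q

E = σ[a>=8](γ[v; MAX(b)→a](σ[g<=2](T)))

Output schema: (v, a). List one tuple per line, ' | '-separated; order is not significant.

Subexpression sizes:
  T → 5
  σ[g<=2](T) → 2
  γ[v; MAX(b)→a](σ[g<=2](T)) → 2
  σ[a>=8](γ[v; MAX(b)→a](σ[g<=2](T))) → 1

== RESULT ==
v | a
r | 9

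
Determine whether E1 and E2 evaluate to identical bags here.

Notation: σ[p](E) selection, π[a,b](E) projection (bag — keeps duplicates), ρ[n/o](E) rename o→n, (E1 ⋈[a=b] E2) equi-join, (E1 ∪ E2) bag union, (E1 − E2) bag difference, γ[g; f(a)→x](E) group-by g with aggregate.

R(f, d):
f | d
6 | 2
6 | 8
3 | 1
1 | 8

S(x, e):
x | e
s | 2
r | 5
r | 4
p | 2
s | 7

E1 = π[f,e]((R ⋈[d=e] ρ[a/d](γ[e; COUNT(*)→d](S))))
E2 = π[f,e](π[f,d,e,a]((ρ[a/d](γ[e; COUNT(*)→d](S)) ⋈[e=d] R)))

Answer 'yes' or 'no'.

E1 per-node cardinality:
  R → 4
  S → 5
  γ[e; COUNT(*)→d](S) → 4
  ρ[a/d](γ[e; COUNT(*)→d](S)) → 4
  (R ⋈[d=e] ρ[a/d](γ[e; COUNT(*)→d](S))) → 1
  π[f,e]((R ⋈[d=e] ρ[a/d](γ[e; COUNT(*)→d](S)))) → 1
E2 per-node cardinality:
  S → 5
  γ[e; COUNT(*)→d](S) → 4
  ρ[a/d](γ[e; COUNT(*)→d](S)) → 4
  R → 4
  (ρ[a/d](γ[e; COUNT(*)→d](S)) ⋈[e=d] R) → 1
  π[f,d,e,a]((ρ[a/d](γ[e; COUNT(*)→d](S)) ⋈[e=d] R)) → 1
  π[f,e](π[f,d,e,a]((ρ[a/d](γ[e; COUNT(*)→d](S)) ⋈[e=d] R))) → 1

E1 and E2 produce the same multiset:
f | e
6 | 2

yes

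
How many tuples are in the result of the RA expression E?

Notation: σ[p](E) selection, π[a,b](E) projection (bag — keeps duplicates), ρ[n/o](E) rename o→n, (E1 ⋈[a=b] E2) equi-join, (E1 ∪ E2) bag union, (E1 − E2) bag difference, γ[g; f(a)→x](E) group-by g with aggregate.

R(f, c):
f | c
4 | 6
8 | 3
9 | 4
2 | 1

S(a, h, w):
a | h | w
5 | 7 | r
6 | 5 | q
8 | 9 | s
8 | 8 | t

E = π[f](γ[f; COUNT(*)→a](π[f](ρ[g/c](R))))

Per-node cardinality:
  R → 4
  ρ[g/c](R) → 4
  π[f](ρ[g/c](R)) → 4
  γ[f; COUNT(*)→a](π[f](ρ[g/c](R))) → 4
  π[f](γ[f; COUNT(*)→a](π[f](ρ[g/c](R)))) → 4

|E| = 4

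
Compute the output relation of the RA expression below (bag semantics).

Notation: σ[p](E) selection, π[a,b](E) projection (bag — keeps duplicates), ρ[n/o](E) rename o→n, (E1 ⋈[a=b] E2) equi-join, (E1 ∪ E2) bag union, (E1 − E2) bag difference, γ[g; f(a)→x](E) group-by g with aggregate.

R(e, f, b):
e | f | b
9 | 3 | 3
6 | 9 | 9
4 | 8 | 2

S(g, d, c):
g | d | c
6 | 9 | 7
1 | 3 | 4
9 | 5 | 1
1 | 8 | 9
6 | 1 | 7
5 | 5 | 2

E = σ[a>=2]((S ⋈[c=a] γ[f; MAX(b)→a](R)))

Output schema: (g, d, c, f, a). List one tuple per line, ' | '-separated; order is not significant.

Stepwise |·|:
  S → 6
  R → 3
  γ[f; MAX(b)→a](R) → 3
  (S ⋈[c=a] γ[f; MAX(b)→a](R)) → 2
  σ[a>=2]((S ⋈[c=a] γ[f; MAX(b)→a](R))) → 2

== RESULT ==
g | d | c | f | a
1 | 8 | 9 | 9 | 9
5 | 5 | 2 | 8 | 2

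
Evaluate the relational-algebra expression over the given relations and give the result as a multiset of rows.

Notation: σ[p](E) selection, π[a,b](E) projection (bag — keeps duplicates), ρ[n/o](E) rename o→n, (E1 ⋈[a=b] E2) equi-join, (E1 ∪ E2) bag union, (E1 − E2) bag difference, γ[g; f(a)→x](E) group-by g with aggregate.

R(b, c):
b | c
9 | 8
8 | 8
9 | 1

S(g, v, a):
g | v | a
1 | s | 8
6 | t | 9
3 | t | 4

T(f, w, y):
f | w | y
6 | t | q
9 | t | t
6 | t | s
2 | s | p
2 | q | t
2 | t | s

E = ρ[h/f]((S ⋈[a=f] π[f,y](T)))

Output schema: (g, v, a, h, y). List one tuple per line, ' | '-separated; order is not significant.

Row counts bottom-up:
  S → 3
  T → 6
  π[f,y](T) → 6
  (S ⋈[a=f] π[f,y](T)) → 1
  ρ[h/f]((S ⋈[a=f] π[f,y](T))) → 1

== RESULT ==
g | v | a | h | y
6 | t | 9 | 9 | t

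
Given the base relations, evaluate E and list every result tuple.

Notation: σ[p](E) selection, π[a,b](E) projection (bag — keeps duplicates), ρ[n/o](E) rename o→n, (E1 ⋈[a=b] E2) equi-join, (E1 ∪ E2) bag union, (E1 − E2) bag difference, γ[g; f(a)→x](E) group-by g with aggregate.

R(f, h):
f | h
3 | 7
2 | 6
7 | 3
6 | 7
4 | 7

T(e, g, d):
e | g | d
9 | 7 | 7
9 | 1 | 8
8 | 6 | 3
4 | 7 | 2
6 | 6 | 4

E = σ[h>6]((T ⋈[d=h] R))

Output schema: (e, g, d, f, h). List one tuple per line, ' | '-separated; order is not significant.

Row counts bottom-up:
  T → 5
  R → 5
  (T ⋈[d=h] R) → 4
  σ[h>6]((T ⋈[d=h] R)) → 3

== RESULT ==
e | g | d | f | h
9 | 7 | 7 | 3 | 7
9 | 7 | 7 | 4 | 7
9 | 7 | 7 | 6 | 7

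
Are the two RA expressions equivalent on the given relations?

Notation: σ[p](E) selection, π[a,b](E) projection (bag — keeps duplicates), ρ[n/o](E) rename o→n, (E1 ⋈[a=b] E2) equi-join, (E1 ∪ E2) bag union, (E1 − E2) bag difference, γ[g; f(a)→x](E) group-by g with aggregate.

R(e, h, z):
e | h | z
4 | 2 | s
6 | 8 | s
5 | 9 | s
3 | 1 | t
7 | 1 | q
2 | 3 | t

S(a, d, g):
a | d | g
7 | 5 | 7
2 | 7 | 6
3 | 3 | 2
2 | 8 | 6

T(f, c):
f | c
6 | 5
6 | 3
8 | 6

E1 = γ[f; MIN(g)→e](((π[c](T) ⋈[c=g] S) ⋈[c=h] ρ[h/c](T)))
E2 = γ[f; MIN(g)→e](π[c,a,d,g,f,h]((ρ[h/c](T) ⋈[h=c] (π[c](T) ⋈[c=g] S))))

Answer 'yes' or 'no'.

E1 row counts bottom-up:
  T → 3
  π[c](T) → 3
  S → 4
  (π[c](T) ⋈[c=g] S) → 2
  T → 3
  ρ[h/c](T) → 3
  ((π[c](T) ⋈[c=g] S) ⋈[c=h] ρ[h/c](T)) → 2
  γ[f; MIN(g)→e](((π[c](T) ⋈[c=g] S) ⋈[c=h] ρ[h/c](T))) → 1
E2 row counts bottom-up:
  T → 3
  ρ[h/c](T) → 3
  T → 3
  π[c](T) → 3
  S → 4
  (π[c](T) ⋈[c=g] S) → 2
  (ρ[h/c](T) ⋈[h=c] (π[c](T) ⋈[c=g] S)) → 2
  π[c,a,d,g,f,h]((ρ[h/c](T) ⋈[h=c] (π[c](T) ⋈[c=g] S))) → 2
  γ[f; MIN(g)→e](π[c,a,d,g,f,h]((ρ[h/c](T) ⋈[h=c] (π[c](T) ⋈[c=g] S)))) → 1

E1 and E2 produce the same multiset:
f | e
8 | 6

yes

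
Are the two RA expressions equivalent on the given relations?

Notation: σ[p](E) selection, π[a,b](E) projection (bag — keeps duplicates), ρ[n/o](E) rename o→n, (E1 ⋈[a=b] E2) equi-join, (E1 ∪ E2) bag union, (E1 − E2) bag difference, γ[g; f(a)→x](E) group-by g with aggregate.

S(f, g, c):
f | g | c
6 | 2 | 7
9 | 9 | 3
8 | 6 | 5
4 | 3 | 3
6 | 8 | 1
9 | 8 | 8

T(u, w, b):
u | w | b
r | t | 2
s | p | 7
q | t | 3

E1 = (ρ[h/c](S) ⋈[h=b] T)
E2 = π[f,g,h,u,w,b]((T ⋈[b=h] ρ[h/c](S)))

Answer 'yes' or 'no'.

E1 stepwise |·|:
  S → 6
  ρ[h/c](S) → 6
  T → 3
  (ρ[h/c](S) ⋈[h=b] T) → 3
E2 stepwise |·|:
  T → 3
  S → 6
  ρ[h/c](S) → 6
  (T ⋈[b=h] ρ[h/c](S)) → 3
  π[f,g,h,u,w,b]((T ⋈[b=h] ρ[h/c](S))) → 3

E1 and E2 produce the same multiset:
f | g | h | u | w | b
4 | 3 | 3 | q | t | 3
6 | 2 | 7 | s | p | 7
9 | 9 | 3 | q | t | 3

yes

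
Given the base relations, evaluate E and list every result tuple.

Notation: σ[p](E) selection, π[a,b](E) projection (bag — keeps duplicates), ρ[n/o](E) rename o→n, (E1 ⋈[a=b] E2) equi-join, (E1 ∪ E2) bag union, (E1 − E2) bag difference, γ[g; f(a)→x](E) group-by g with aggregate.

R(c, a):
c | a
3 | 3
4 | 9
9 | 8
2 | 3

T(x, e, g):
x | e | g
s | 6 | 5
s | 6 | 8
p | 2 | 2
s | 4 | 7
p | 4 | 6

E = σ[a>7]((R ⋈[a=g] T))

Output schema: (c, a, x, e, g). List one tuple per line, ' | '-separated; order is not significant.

Subexpression sizes:
  R → 4
  T → 5
  (R ⋈[a=g] T) → 1
  σ[a>7]((R ⋈[a=g] T)) → 1

== RESULT ==
c | a | x | e | g
9 | 8 | s | 6 | 8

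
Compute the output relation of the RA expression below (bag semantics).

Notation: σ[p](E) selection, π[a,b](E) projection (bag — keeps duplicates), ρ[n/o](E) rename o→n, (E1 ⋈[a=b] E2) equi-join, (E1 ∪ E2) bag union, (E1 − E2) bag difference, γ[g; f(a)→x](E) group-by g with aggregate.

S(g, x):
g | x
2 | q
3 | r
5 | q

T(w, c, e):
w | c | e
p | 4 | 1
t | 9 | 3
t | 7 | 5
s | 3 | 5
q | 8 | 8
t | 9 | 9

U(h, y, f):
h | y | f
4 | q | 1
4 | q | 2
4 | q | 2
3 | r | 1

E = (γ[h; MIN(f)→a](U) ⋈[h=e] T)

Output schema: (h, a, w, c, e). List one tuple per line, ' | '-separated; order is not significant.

Subexpression sizes:
  U → 4
  γ[h; MIN(f)→a](U) → 2
  T → 6
  (γ[h; MIN(f)→a](U) ⋈[h=e] T) → 1

== RESULT ==
h | a | w | c | e
3 | 1 | t | 9 | 3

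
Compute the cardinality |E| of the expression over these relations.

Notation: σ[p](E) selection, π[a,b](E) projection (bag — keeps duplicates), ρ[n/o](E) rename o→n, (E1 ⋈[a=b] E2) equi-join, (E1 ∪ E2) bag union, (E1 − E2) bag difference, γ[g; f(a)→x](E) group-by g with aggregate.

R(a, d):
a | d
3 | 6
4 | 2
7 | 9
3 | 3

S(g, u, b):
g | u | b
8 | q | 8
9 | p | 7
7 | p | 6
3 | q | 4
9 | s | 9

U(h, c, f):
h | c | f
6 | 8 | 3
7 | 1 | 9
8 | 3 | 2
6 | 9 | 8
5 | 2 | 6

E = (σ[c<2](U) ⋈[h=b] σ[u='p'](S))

Per-node cardinality:
  U → 5
  σ[c<2](U) → 1
  S → 5
  σ[u='p'](S) → 2
  (σ[c<2](U) ⋈[h=b] σ[u='p'](S)) → 1

|E| = 1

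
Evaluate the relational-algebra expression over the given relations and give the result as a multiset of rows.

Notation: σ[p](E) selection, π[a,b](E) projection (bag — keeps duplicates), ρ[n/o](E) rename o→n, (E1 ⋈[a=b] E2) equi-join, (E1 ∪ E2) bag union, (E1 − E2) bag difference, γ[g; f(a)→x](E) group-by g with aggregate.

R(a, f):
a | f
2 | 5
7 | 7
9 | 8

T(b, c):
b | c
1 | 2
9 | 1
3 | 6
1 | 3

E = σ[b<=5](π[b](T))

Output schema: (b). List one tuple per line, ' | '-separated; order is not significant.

Subexpression sizes:
  T → 4
  π[b](T) → 4
  σ[b<=5](π[b](T)) → 3

== RESULT ==
b
1
1
3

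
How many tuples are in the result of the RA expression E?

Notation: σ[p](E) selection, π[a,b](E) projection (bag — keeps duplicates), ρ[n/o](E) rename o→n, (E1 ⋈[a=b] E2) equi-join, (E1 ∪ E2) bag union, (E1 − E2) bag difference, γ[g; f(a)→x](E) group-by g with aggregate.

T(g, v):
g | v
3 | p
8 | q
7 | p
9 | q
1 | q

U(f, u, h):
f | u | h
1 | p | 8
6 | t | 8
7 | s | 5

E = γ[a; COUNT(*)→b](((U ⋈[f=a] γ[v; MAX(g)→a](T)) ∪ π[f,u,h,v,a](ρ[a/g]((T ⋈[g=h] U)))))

Stepwise |·|:
  U → 3
  T → 5
  γ[v; MAX(g)→a](T) → 2
  (U ⋈[f=a] γ[v; MAX(g)→a](T)) → 1
  T → 5
  U → 3
  (T ⋈[g=h] U) → 2
  ρ[a/g]((T ⋈[g=h] U)) → 2
  π[f,u,h,v,a](ρ[a/g]((T ⋈[g=h] U))) → 2
  ((U ⋈[f=a] γ[v; MAX(g)→a](T)) ∪ π[f,u,h,v,a](ρ[a/g]((T ⋈[g=h] U)))) → 3
  γ[a; COUNT(*)→b](((U ⋈[f=a] γ[v; MAX(g)→a](T)) ∪ π[f,u,h,v,a](ρ[a/g]((T ⋈[g=h] U))))) → 2

|E| = 2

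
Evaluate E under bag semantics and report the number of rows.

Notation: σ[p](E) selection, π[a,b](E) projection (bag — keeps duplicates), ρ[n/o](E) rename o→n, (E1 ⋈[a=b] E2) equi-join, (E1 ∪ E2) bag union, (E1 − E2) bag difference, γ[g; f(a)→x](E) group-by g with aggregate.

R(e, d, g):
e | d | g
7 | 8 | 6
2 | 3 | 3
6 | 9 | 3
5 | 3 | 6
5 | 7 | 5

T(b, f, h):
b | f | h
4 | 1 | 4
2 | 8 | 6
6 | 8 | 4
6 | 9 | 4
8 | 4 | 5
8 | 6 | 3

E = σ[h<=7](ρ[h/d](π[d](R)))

Stepwise |·|:
  R → 5
  π[d](R) → 5
  ρ[h/d](π[d](R)) → 5
  σ[h<=7](ρ[h/d](π[d](R))) → 3

|E| = 3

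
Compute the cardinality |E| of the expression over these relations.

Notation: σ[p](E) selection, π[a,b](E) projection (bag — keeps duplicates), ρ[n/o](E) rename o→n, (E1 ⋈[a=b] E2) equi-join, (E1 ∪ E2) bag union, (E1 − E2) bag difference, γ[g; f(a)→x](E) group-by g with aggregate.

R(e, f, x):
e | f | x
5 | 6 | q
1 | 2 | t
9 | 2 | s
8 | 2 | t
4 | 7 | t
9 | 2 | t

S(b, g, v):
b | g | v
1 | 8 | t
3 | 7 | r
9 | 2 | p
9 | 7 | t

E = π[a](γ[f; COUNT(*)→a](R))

Per-node cardinality:
  R → 6
  γ[f; COUNT(*)→a](R) → 3
  π[a](γ[f; COUNT(*)→a](R)) → 3

|E| = 3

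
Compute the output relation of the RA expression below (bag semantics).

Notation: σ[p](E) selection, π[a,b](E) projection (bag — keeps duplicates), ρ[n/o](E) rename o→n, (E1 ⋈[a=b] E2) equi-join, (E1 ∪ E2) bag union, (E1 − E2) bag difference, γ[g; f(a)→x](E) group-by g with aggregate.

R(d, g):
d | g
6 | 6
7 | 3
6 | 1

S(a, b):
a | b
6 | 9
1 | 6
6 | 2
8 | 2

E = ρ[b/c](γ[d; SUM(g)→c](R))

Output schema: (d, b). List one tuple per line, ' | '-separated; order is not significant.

Per-node cardinality:
  R → 3
  γ[d; SUM(g)→c](R) → 2
  ρ[b/c](γ[d; SUM(g)→c](R)) → 2

== RESULT ==
d | b
6 | 7
7 | 3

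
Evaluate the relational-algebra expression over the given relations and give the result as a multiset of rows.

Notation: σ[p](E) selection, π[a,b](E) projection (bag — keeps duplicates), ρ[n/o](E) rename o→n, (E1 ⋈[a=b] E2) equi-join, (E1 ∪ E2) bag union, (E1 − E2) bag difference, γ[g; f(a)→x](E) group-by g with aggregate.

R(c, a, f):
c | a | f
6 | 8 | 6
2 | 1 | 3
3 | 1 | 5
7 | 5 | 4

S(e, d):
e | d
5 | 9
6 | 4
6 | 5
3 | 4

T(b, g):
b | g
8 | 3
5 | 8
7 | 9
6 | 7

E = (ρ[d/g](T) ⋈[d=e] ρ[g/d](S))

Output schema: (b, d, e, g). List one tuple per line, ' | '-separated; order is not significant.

Subexpression sizes:
  T → 4
  ρ[d/g](T) → 4
  S → 4
  ρ[g/d](S) → 4
  (ρ[d/g](T) ⋈[d=e] ρ[g/d](S)) → 1

== RESULT ==
b | d | e | g
8 | 3 | 3 | 4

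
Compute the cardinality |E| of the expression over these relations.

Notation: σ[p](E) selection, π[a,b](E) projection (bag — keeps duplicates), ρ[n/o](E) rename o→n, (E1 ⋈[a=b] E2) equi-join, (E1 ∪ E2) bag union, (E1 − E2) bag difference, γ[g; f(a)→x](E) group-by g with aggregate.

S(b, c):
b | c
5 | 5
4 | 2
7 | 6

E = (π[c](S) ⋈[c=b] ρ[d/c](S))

Per-node cardinality:
  S → 3
  π[c](S) → 3
  S → 3
  ρ[d/c](S) → 3
  (π[c](S) ⋈[c=b] ρ[d/c](S)) → 1

|E| = 1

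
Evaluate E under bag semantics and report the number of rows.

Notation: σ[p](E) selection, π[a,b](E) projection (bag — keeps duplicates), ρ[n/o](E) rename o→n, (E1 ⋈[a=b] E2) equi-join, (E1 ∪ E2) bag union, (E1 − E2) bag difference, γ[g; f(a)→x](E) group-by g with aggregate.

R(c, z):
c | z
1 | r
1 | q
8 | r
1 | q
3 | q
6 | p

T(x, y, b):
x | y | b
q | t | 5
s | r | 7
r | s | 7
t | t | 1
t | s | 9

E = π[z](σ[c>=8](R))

Row counts bottom-up:
  R → 6
  σ[c>=8](R) → 1
  π[z](σ[c>=8](R)) → 1

|E| = 1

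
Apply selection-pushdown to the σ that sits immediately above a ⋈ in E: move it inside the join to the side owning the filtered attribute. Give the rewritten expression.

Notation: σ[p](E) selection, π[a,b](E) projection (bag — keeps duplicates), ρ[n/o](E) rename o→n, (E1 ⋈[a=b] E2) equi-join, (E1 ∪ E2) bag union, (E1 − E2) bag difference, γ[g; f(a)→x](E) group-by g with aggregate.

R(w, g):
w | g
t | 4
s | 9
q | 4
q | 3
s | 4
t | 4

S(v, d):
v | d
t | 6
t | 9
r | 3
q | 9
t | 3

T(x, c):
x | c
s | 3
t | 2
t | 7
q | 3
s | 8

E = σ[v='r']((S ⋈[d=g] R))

σ filters on v, owned by the left side.
E' = (σ[v='r'](S) ⋈[d=g] R)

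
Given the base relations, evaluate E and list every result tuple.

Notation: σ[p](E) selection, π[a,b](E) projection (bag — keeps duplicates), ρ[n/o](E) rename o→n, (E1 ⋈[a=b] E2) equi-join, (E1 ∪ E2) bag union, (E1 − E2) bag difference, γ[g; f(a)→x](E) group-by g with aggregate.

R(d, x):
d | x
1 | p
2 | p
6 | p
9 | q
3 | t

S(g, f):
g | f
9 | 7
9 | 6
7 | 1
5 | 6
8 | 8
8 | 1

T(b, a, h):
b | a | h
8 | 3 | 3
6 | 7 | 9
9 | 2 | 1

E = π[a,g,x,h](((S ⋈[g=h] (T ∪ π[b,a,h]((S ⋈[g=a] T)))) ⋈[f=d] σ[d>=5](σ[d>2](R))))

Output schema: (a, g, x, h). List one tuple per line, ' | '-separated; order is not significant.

Per-node cardinality:
  S → 6
  T → 3
  S → 6
  T → 3
  (S ⋈[g=a] T) → 1
  π[b,a,h]((S ⋈[g=a] T)) → 1
  (T ∪ π[b,a,h]((S ⋈[g=a] T))) → 4
  (S ⋈[g=h] (T ∪ π[b,a,h]((S ⋈[g=a] T)))) → 4
  R → 5
  σ[d>2](R) → 3
  σ[d>=5](σ[d>2](R)) → 2
  ((S ⋈[g=h] (T ∪ π[b,a,h]((S ⋈[g=a] T)))) ⋈[f=d] σ[d>=5](σ[d>2](R))) → 2
  π[a,g,x,h](((S ⋈[g=h] (T ∪ π[b,a,h]((S ⋈[g=a] T)))) ⋈[f=d] σ[d>=5](σ[d>2](R)))) → 2

== RESULT ==
a | g | x | h
7 | 9 | p | 9
7 | 9 | p | 9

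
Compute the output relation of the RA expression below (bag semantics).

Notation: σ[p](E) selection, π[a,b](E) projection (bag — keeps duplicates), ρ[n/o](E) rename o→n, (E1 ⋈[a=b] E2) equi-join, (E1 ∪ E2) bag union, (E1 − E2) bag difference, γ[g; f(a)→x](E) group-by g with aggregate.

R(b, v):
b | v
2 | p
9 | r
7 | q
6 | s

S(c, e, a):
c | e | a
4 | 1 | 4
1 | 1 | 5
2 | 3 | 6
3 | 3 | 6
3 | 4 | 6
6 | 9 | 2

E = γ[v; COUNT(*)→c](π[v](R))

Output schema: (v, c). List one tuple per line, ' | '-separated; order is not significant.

Row counts bottom-up:
  R → 4
  π[v](R) → 4
  γ[v; COUNT(*)→c](π[v](R)) → 4

== RESULT ==
v | c
p | 1
q | 1
r | 1
s | 1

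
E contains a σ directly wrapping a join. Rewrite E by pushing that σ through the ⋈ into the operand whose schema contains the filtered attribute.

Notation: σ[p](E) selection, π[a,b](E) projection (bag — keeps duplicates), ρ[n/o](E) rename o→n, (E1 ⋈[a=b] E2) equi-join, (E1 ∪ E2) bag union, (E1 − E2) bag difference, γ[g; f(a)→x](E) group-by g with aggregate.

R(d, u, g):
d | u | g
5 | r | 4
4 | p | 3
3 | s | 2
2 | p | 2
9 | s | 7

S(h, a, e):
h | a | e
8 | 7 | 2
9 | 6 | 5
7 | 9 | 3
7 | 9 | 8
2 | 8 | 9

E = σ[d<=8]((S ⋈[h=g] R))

σ filters on d, owned by the right side.
E' = (S ⋈[h=g] σ[d<=8](R))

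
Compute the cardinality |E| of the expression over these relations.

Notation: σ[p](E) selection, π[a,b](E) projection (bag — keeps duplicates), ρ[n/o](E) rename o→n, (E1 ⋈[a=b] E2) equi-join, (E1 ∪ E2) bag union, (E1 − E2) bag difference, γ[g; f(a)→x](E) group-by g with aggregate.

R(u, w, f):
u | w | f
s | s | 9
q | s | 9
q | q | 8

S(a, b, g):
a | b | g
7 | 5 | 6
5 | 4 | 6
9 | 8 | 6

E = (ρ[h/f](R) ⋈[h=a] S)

Row counts bottom-up:
  R → 3
  ρ[h/f](R) → 3
  S → 3
  (ρ[h/f](R) ⋈[h=a] S) → 2

|E| = 2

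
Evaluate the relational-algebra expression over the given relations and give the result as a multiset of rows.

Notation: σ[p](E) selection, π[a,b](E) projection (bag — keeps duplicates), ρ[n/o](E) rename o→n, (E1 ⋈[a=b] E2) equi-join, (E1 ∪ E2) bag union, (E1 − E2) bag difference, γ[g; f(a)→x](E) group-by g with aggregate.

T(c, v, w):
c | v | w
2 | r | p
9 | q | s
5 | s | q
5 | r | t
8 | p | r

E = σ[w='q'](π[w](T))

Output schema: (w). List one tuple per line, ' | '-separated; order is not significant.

Subexpression sizes:
  T → 5
  π[w](T) → 5
  σ[w='q'](π[w](T)) → 1

== RESULT ==
w
q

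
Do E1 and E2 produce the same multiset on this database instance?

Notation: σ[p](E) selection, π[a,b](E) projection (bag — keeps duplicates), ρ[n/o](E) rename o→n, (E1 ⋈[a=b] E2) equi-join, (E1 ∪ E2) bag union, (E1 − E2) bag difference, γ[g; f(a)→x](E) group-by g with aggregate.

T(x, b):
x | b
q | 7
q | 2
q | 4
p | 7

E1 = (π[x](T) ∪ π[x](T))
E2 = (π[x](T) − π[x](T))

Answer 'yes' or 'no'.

E1 stepwise |·|:
  T → 4
  π[x](T) → 4
  T → 4
  π[x](T) → 4
  (π[x](T) ∪ π[x](T)) → 8
E2 stepwise |·|:
  T → 4
  π[x](T) → 4
  T → 4
  π[x](T) → 4
  (π[x](T) − π[x](T)) → 0

E1 result:
x
p
p
q
q
q
q
q
q
E2 result:
x
(0 rows)
Witness: ('p',) appears 2× in E1 but 0× in E2.

no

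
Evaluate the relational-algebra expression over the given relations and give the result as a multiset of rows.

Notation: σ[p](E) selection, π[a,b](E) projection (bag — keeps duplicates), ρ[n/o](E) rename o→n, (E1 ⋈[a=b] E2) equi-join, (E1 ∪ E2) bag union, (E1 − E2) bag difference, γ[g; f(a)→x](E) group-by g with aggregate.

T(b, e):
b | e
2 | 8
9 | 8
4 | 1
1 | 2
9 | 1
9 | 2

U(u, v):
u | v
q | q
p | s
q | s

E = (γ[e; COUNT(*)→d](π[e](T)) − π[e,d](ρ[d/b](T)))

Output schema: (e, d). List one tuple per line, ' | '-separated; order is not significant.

Stepwise |·|:
  T → 6
  π[e](T) → 6
  γ[e; COUNT(*)→d](π[e](T)) → 3
  T → 6
  ρ[d/b](T) → 6
  π[e,d](ρ[d/b](T)) → 6
  (γ[e; COUNT(*)→d](π[e](T)) − π[e,d](ρ[d/b](T))) → 2

== RESULT ==
e | d
1 | 2
2 | 2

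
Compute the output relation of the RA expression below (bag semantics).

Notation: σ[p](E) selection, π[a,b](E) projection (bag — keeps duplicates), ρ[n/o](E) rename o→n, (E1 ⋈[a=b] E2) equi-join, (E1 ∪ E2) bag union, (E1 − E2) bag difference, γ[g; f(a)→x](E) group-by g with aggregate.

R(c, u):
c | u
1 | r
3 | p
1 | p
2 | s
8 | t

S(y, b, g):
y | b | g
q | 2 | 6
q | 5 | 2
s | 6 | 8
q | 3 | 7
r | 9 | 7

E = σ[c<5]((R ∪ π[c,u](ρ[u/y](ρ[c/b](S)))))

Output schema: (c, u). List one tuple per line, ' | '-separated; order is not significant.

Subexpression sizes:
  R → 5
  S → 5
  ρ[c/b](S) → 5
  ρ[u/y](ρ[c/b](S)) → 5
  π[c,u](ρ[u/y](ρ[c/b](S))) → 5
  (R ∪ π[c,u](ρ[u/y](ρ[c/b](S)))) → 10
  σ[c<5]((R ∪ π[c,u](ρ[u/y](ρ[c/b](S))))) → 6

== RESULT ==
c | u
1 | p
1 | r
2 | q
2 | s
3 | p
3 | q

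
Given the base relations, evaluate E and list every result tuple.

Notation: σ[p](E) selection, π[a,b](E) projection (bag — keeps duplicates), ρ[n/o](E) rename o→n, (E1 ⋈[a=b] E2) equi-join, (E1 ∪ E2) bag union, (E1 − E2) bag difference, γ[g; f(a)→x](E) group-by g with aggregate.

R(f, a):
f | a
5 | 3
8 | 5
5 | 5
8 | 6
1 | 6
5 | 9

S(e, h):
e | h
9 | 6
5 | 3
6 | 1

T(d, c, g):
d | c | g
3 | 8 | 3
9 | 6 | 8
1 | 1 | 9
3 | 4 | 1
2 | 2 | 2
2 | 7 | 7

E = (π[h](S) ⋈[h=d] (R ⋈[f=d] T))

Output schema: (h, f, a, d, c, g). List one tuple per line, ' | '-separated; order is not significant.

Per-node cardinality:
  S → 3
  π[h](S) → 3
  R → 6
  T → 6
  (R ⋈[f=d] T) → 1
  (π[h](S) ⋈[h=d] (R ⋈[f=d] T)) → 1

== RESULT ==
h | f | a | d | c | g
1 | 1 | 6 | 1 | 1 | 9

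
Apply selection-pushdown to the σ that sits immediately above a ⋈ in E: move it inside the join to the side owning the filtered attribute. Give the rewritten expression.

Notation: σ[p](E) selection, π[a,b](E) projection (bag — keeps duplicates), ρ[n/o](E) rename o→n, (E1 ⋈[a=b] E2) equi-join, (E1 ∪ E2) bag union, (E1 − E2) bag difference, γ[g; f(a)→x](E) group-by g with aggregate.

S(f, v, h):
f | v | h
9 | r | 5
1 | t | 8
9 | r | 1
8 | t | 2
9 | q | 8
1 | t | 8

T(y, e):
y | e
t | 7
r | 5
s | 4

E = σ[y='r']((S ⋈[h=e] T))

σ filters on y, owned by the right side.
E' = (S ⋈[h=e] σ[y='r'](T))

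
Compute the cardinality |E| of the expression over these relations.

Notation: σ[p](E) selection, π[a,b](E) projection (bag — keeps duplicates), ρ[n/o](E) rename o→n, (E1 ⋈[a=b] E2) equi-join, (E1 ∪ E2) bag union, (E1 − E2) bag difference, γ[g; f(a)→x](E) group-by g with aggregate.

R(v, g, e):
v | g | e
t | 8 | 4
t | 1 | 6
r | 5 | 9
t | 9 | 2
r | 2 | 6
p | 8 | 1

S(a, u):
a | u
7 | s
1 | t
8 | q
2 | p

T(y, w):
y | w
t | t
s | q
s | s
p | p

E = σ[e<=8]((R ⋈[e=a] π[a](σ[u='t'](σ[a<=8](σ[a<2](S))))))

Stepwise |·|:
  R → 6
  S → 4
  σ[a<2](S) → 1
  σ[a<=8](σ[a<2](S)) → 1
  σ[u='t'](σ[a<=8](σ[a<2](S))) → 1
  π[a](σ[u='t'](σ[a<=8](σ[a<2](S)))) → 1
  (R ⋈[e=a] π[a](σ[u='t'](σ[a<=8](σ[a<2](S))))) → 1
  σ[e<=8]((R ⋈[e=a] π[a](σ[u='t'](σ[a<=8](σ[a<2](S)))))) → 1

|E| = 1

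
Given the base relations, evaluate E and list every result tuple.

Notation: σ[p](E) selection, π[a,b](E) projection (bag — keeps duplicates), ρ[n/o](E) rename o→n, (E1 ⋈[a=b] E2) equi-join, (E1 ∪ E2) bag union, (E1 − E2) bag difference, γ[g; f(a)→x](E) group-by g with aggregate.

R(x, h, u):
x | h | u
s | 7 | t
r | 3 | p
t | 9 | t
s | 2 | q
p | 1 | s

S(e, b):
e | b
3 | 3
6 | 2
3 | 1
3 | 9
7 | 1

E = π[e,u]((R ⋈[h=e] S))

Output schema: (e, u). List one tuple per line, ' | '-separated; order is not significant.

Row counts bottom-up:
  R → 5
  S → 5
  (R ⋈[h=e] S) → 4
  π[e,u]((R ⋈[h=e] S)) → 4

== RESULT ==
e | u
3 | p
3 | p
3 | p
7 | t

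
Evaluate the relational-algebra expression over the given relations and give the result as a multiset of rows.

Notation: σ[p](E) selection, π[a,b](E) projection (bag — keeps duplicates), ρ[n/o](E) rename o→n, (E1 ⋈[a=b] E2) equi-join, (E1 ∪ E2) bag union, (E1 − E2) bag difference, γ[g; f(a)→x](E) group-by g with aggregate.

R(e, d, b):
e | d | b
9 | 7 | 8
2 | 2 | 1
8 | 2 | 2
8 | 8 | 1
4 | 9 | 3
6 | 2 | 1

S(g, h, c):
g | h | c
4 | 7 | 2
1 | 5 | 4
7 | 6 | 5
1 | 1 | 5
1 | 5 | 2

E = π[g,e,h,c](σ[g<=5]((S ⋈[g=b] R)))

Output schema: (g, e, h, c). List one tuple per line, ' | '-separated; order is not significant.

Stepwise |·|:
  S → 5
  R → 6
  (S ⋈[g=b] R) → 9
  σ[g<=5]((S ⋈[g=b] R)) → 9
  π[g,e,h,c](σ[g<=5]((S ⋈[g=b] R))) → 9

== RESULT ==
g | e | h | c
1 | 2 | 1 | 5
1 | 2 | 5 | 2
1 | 2 | 5 | 4
1 | 6 | 1 | 5
1 | 6 | 5 | 2
1 | 6 | 5 | 4
1 | 8 | 1 | 5
1 | 8 | 5 | 2
1 | 8 | 5 | 4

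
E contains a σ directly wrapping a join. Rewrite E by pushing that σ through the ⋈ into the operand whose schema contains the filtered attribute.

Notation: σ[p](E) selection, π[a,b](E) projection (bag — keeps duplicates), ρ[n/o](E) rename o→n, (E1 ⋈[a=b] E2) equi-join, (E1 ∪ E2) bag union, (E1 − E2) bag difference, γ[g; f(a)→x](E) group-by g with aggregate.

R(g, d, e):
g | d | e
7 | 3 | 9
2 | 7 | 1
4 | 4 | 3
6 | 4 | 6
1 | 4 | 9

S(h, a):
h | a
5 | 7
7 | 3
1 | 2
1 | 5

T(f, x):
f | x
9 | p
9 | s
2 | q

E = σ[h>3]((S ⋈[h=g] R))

σ filters on h, owned by the left side.
E' = (σ[h>3](S) ⋈[h=g] R)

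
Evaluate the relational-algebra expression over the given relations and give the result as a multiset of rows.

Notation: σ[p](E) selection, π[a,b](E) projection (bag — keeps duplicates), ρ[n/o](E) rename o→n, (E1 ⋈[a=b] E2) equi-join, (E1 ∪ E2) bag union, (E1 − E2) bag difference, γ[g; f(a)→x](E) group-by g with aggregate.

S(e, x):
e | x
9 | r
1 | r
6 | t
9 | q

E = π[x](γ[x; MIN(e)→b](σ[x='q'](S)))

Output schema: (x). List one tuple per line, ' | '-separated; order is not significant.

Row counts bottom-up:
  S → 4
  σ[x='q'](S) → 1
  γ[x; MIN(e)→b](σ[x='q'](S)) → 1
  π[x](γ[x; MIN(e)→b](σ[x='q'](S))) → 1

== RESULT ==
x
q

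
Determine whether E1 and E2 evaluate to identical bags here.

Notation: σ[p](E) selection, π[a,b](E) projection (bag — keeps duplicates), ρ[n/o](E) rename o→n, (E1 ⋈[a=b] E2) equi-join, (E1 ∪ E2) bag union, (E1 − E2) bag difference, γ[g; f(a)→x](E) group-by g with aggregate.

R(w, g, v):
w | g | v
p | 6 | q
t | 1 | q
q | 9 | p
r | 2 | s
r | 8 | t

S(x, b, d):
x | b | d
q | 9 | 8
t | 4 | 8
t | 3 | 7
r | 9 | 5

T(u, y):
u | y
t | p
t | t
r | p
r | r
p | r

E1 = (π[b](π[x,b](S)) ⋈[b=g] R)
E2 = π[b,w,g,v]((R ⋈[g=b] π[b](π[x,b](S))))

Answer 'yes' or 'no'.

E1 per-node cardinality:
  S → 4
  π[x,b](S) → 4
  π[b](π[x,b](S)) → 4
  R → 5
  (π[b](π[x,b](S)) ⋈[b=g] R) → 2
E2 per-node cardinality:
  R → 5
  S → 4
  π[x,b](S) → 4
  π[b](π[x,b](S)) → 4
  (R ⋈[g=b] π[b](π[x,b](S))) → 2
  π[b,w,g,v]((R ⋈[g=b] π[b](π[x,b](S)))) → 2

E1 and E2 produce the same multiset:
b | w | g | v
9 | q | 9 | p
9 | q | 9 | p

yes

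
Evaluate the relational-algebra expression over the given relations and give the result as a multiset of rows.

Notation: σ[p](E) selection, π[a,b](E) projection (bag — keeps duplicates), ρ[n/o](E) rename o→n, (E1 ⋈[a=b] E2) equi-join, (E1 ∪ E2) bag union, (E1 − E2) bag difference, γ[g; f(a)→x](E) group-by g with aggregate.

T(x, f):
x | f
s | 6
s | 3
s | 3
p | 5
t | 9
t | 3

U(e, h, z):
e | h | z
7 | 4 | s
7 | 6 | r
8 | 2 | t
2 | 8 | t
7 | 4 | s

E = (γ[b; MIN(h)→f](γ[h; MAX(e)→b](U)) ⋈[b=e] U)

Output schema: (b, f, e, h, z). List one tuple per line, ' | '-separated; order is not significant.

Subexpression sizes:
  U → 5
  γ[h; MAX(e)→b](U) → 4
  γ[b; MIN(h)→f](γ[h; MAX(e)→b](U)) → 3
  U → 5
  (γ[b; MIN(h)→f](γ[h; MAX(e)→b](U)) ⋈[b=e] U) → 5

== RESULT ==
b | f | e | h | z
2 | 8 | 2 | 8 | t
7 | 4 | 7 | 4 | s
7 | 4 | 7 | 4 | s
7 | 4 | 7 | 6 | r
8 | 2 | 8 | 2 | t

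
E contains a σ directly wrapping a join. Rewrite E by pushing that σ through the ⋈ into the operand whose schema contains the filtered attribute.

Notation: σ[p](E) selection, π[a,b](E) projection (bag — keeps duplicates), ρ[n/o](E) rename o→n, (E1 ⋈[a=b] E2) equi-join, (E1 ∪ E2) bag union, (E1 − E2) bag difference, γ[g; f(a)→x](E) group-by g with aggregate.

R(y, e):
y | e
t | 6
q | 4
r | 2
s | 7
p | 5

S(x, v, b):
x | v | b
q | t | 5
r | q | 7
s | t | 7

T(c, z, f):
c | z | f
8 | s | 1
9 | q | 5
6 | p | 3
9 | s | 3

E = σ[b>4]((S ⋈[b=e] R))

σ filters on b, owned by the left side.
E' = (σ[b>4](S) ⋈[b=e] R)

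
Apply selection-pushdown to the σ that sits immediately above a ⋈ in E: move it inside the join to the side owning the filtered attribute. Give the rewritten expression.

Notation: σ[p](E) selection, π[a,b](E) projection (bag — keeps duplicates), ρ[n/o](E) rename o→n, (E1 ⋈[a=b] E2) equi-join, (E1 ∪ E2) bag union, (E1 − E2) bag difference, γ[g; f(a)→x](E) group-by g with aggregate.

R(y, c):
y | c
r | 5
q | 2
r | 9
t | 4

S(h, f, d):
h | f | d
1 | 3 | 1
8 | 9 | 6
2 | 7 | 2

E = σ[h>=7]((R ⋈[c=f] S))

σ filters on h, owned by the right side.
E' = (R ⋈[c=f] σ[h>=7](S))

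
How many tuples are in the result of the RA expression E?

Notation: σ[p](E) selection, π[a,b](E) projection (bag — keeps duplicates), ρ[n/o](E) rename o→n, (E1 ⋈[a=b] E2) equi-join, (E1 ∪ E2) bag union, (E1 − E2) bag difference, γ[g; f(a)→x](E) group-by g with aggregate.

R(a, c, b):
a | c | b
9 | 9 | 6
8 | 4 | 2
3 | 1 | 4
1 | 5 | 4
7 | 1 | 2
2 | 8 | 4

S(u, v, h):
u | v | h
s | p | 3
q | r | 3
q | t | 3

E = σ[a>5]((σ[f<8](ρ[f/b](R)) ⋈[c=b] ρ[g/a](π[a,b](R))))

Stepwise |·|:
  R → 6
  ρ[f/b](R) → 6
  σ[f<8](ρ[f/b](R)) → 6
  R → 6
  π[a,b](R) → 6
  ρ[g/a](π[a,b](R)) → 6
  (σ[f<8](ρ[f/b](R)) ⋈[c=b] ρ[g/a](π[a,b](R))) → 3
  σ[a>5]((σ[f<8](ρ[f/b](R)) ⋈[c=b] ρ[g/a](π[a,b](R)))) → 3

|E| = 3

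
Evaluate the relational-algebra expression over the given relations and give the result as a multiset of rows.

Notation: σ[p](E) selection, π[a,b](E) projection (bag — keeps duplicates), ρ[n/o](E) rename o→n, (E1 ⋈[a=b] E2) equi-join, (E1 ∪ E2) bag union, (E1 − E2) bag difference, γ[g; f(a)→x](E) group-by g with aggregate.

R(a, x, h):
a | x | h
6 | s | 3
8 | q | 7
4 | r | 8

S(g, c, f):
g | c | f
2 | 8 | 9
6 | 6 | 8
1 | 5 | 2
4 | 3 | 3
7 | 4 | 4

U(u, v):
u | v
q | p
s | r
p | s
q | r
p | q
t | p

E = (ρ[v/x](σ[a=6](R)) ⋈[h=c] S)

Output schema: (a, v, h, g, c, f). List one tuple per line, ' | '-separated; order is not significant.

Row counts bottom-up:
  R → 3
  σ[a=6](R) → 1
  ρ[v/x](σ[a=6](R)) → 1
  S → 5
  (ρ[v/x](σ[a=6](R)) ⋈[h=c] S) → 1

== RESULT ==
a | v | h | g | c | f
6 | s | 3 | 4 | 3 | 3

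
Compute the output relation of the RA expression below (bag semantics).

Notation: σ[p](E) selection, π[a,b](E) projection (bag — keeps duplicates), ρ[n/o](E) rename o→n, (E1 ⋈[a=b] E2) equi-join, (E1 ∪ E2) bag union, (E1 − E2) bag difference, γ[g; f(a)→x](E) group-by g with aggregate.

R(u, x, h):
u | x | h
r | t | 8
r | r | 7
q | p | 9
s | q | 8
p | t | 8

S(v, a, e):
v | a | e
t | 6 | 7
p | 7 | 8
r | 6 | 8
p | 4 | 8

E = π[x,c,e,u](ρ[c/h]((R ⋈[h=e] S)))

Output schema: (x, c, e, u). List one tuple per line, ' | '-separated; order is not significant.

Per-node cardinality:
  R → 5
  S → 4
  (R ⋈[h=e] S) → 10
  ρ[c/h]((R ⋈[h=e] S)) → 10
  π[x,c,e,u](ρ[c/h]((R ⋈[h=e] S))) → 10

== RESULT ==
x | c | e | u
q | 8 | 8 | s
q | 8 | 8 | s
q | 8 | 8 | s
r | 7 | 7 | r
t | 8 | 8 | p
t | 8 | 8 | p
t | 8 | 8 | p
t | 8 | 8 | r
t | 8 | 8 | r
t | 8 | 8 | r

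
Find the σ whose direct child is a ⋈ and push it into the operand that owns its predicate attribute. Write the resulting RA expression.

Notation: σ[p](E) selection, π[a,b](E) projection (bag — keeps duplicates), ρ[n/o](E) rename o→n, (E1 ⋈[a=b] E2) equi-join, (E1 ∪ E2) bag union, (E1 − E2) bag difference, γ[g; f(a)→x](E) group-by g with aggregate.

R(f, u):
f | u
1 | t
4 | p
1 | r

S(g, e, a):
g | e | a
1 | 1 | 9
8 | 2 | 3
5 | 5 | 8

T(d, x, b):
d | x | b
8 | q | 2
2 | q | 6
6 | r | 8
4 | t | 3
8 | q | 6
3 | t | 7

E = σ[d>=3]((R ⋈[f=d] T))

σ filters on d, owned by the right side.
E' = (R ⋈[f=d] σ[d>=3](T))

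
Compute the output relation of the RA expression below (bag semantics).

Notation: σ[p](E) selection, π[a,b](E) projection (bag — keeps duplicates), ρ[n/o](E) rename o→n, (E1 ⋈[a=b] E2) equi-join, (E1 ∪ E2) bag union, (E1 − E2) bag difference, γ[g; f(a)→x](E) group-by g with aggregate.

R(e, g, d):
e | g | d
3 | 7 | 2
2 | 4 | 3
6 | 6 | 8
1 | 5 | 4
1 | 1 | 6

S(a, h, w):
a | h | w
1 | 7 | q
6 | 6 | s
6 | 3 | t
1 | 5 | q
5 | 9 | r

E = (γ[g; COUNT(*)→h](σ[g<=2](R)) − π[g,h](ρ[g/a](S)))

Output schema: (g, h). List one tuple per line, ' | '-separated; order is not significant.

Stepwise |·|:
  R → 5
  σ[g<=2](R) → 1
  γ[g; COUNT(*)→h](σ[g<=2](R)) → 1
  S → 5
  ρ[g/a](S) → 5
  π[g,h](ρ[g/a](S)) → 5
  (γ[g; COUNT(*)→h](σ[g<=2](R)) − π[g,h](ρ[g/a](S))) → 1

== RESULT ==
g | h
1 | 1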